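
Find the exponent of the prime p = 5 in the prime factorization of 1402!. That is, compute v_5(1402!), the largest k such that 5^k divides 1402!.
v_5(1402!) = 349

Legendre's formula: v_p(n!) = Σ_{k ≥ 1} ⌊n / p^k⌋. For p = 5, n = 1402, the terms are:
  ⌊1402/5^1⌋ = ⌊1402/5⌋ = 280
  ⌊1402/5^2⌋ = ⌊1402/25⌋ = 56
  ⌊1402/5^3⌋ = ⌊1402/125⌋ = 11
  ⌊1402/5^4⌋ = ⌊1402/625⌋ = 2
(the next term ⌊1402/5^5⌋ = 0, terminating the sum). Summing: v_5(1402!) = 280 + 56 + 11 + 2 = 349.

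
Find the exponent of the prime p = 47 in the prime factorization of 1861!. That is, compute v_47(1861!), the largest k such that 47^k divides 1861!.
v_47(1861!) = 39

Legendre's formula: v_p(n!) = Σ_{k ≥ 1} ⌊n / p^k⌋. For p = 47, n = 1861, the terms are:
  ⌊1861/47^1⌋ = ⌊1861/47⌋ = 39
(the next term ⌊1861/47^2⌋ = 0, terminating the sum). Summing: v_47(1861!) = 39 = 39.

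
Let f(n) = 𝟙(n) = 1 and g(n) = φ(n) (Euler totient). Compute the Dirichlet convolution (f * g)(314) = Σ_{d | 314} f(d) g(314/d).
(𝟙 * φ)(314) = 314

Divisors of 314: [1, 2, 157, 314]. For each d | 314:
  d = 1: 𝟙(1) · φ(314/1) = 1 · 156 = 156
  d = 2: 𝟙(2) · φ(314/2) = 1 · 156 = 156
  d = 157: 𝟙(157) · φ(314/157) = 1 · 1 = 1
  d = 314: 𝟙(314) · φ(314/314) = 1 · 1 = 1
Summing: (𝟙 * φ)(314) = 156 + 156 + 1 + 1 = 314.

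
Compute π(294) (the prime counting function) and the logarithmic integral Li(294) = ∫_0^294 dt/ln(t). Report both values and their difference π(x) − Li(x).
π(294) = 62;  Li(294) ≈ 67.28;  π(x) − Li(x) ≈ -5.28.

Direct count of primes ≤ 294 gives π(294) = 62. Numerical evaluation of the logarithmic integral gives Li(294) ≈ 67.28. The difference π(x) − Li(x) ≈ -5.28 is typically negative for small/moderate x (Li(x) overestimates), though Littlewood's theorem shows this sign changes infinitely often.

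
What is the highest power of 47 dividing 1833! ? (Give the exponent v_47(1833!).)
v_47(1833!) = 39

Legendre's formula: v_p(n!) = Σ_{k ≥ 1} ⌊n / p^k⌋. For p = 47, n = 1833, the terms are:
  ⌊1833/47^1⌋ = ⌊1833/47⌋ = 39
(the next term ⌊1833/47^2⌋ = 0, terminating the sum). Summing: v_47(1833!) = 39 = 39.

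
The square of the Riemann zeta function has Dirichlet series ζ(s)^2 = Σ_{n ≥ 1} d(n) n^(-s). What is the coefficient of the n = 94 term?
d(94) = 4

ζ(s)^2 = (Σ 1/m^s)(Σ 1/k^s). The coefficient of 1/n^s in the product is the number of ordered pairs (m, k) with mk = n, which equals d(n). For n = 94, divisors are [1, 2, 47, 94], so d(94) = 4.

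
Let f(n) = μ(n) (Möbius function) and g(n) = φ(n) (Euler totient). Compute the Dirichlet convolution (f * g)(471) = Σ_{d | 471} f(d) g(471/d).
(μ * φ)(471) = 155

Divisors of 471: [1, 3, 157, 471]. For each d | 471:
  d = 1: μ(1) · φ(471/1) = 1 · 312 = 312
  d = 3: μ(3) · φ(471/3) = -1 · 156 = -156
  d = 157: μ(157) · φ(471/157) = -1 · 2 = -2
  d = 471: μ(471) · φ(471/471) = 1 · 1 = 1
Summing: (μ * φ)(471) = 312 + -156 + -2 + 1 = 155.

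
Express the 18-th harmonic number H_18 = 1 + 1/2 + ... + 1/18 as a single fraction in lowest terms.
H_18 = 14274301/4084080

Direct summation: H_18 = 1 + 1/2 + ... + 1/18. The least common denominator is lcm(1, ..., 18) = 12252240; over this denominator the numerator is 12252240 + 6126120 + 4084080 + 3063060 + 2450448 + 2042040 + 1750320 + 1531530 + 1361360 + 1225224 + 1113840 + 1021020 + 942480 + 875160 + 816816 + 765765 + 720720 + 680680 = 42822903, so H_18 = 42822903/12252240; reducing by gcd(42822903, 12252240) = 3 gives 14274301/4084080 ≈ 3.49511. (The PNT-adjacent estimate ln(18) + γ ≈ 3.46759 matches within O(1/n).)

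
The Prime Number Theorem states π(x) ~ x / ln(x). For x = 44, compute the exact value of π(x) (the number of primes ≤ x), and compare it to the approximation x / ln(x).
π(44) = 14;  x/ln(x) ≈ 11.63;  relative error ≈ 16.95%.

Directly count primes up to 44: π(44) = 14. The PNT approximation gives 44/ln(44) ≈ 44/3.78419 ≈ 11.63. Relative error (π(x) − x/ln(x)) / π(x) ≈ 16.95%; the approximation is known to undercount slightly (Li(x) is a better estimate).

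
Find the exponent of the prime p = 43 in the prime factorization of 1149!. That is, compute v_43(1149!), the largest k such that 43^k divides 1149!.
v_43(1149!) = 26

Legendre's formula: v_p(n!) = Σ_{k ≥ 1} ⌊n / p^k⌋. For p = 43, n = 1149, the terms are:
  ⌊1149/43^1⌋ = ⌊1149/43⌋ = 26
(the next term ⌊1149/43^2⌋ = 0, terminating the sum). Summing: v_43(1149!) = 26 = 26.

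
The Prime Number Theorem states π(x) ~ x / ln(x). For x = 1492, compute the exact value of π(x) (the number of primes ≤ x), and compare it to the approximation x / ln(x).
π(1492) = 237;  x/ln(x) ≈ 204.16;  relative error ≈ 13.86%.

Directly count primes up to 1492: π(1492) = 237. The PNT approximation gives 1492/ln(1492) ≈ 1492/7.30787 ≈ 204.16. Relative error (π(x) − x/ln(x)) / π(x) ≈ 13.86%; the approximation is known to undercount slightly (Li(x) is a better estimate).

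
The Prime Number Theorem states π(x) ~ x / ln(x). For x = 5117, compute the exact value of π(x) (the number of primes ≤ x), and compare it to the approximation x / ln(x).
π(5117) = 684;  x/ln(x) ≈ 599.16;  relative error ≈ 12.40%.

Directly count primes up to 5117: π(5117) = 684. The PNT approximation gives 5117/ln(5117) ≈ 5117/8.54032 ≈ 599.16. Relative error (π(x) − x/ln(x)) / π(x) ≈ 12.40%; the approximation is known to undercount slightly (Li(x) is a better estimate).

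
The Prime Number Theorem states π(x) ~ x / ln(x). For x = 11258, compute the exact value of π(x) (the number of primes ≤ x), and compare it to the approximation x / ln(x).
π(11258) = 1361;  x/ln(x) ≈ 1206.80;  relative error ≈ 11.33%.

Directly count primes up to 11258: π(11258) = 1361. The PNT approximation gives 11258/ln(11258) ≈ 11258/9.32883 ≈ 1206.80. Relative error (π(x) − x/ln(x)) / π(x) ≈ 11.33%; the approximation is known to undercount slightly (Li(x) is a better estimate).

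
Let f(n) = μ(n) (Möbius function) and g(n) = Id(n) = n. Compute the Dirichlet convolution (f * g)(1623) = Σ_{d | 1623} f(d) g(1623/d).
(μ * Id)(1623) = 1080

Divisors of 1623: [1, 3, 541, 1623]. For each d | 1623:
  d = 1: μ(1) · Id(1623/1) = 1 · 1623 = 1623
  d = 3: μ(3) · Id(1623/3) = -1 · 541 = -541
  d = 541: μ(541) · Id(1623/541) = -1 · 3 = -3
  d = 1623: μ(1623) · Id(1623/1623) = 1 · 1 = 1
Summing: (μ * Id)(1623) = 1623 + -541 + -3 + 1 = 1080.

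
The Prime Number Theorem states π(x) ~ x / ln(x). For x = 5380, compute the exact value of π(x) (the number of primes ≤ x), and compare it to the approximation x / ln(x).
π(5380) = 708;  x/ln(x) ≈ 626.28;  relative error ≈ 11.54%.

Directly count primes up to 5380: π(5380) = 708. The PNT approximation gives 5380/ln(5380) ≈ 5380/8.59044 ≈ 626.28. Relative error (π(x) − x/ln(x)) / π(x) ≈ 11.54%; the approximation is known to undercount slightly (Li(x) is a better estimate).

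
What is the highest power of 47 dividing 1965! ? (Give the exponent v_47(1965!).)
v_47(1965!) = 41

Legendre's formula: v_p(n!) = Σ_{k ≥ 1} ⌊n / p^k⌋. For p = 47, n = 1965, the terms are:
  ⌊1965/47^1⌋ = ⌊1965/47⌋ = 41
(the next term ⌊1965/47^2⌋ = 0, terminating the sum). Summing: v_47(1965!) = 41 = 41.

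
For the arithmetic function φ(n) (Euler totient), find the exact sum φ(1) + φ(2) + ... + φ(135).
Σ_{n ≤ 135} φ(n) = 5570

Compute φ(n) for each 1 ≤ n ≤ 135: φ(1) = 1, φ(2) = 1, φ(3) = 2, φ(4) = 2, φ(5) = 4, φ(6) = 2, φ(7) = 6, φ(8) = 4, φ(9) = 6, φ(10) = 4, φ(11) = 10, φ(12) = 4, φ(13) = 12, φ(14) = 6, φ(15) = 8, φ(16) = 8, φ(17) = 16, φ(18) = 6, φ(19) = 18, φ(20) = 8, φ(21) = 12, φ(22) = 10, φ(23) = 22, φ(24) = 8, φ(25) = 20, φ(26) = 12, φ(27) = 18, φ(28) = 12, φ(29) = 28, φ(30) = 8, φ(31) = 30, φ(32) = 16, φ(33) = 20, φ(34) = 16, φ(35) = 24, φ(36) = 12, φ(37) = 36, φ(38) = 18, φ(39) = 24, φ(40) = 16, φ(41) = 40, φ(42) = 12, φ(43) = 42, φ(44) = 20, φ(45) = 24, φ(46) = 22, φ(47) = 46, φ(48) = 16, φ(49) = 42, φ(50) = 20, φ(51) = 32, φ(52) = 24, φ(53) = 52, φ(54) = 18, φ(55) = 40, φ(56) = 24, φ(57) = 36, φ(58) = 28, φ(59) = 58, φ(60) = 16, φ(61) = 60, φ(62) = 30, φ(63) = 36, φ(64) = 32, φ(65) = 48, φ(66) = 20, φ(67) = 66, φ(68) = 32, φ(69) = 44, φ(70) = 24, φ(71) = 70, φ(72) = 24, φ(73) = 72, φ(74) = 36, φ(75) = 40, φ(76) = 36, φ(77) = 60, φ(78) = 24, φ(79) = 78, φ(80) = 32, φ(81) = 54, φ(82) = 40, φ(83) = 82, φ(84) = 24, φ(85) = 64, φ(86) = 42, φ(87) = 56, φ(88) = 40, φ(89) = 88, φ(90) = 24, φ(91) = 72, φ(92) = 44, φ(93) = 60, φ(94) = 46, φ(95) = 72, φ(96) = 32, φ(97) = 96, φ(98) = 42, φ(99) = 60, φ(100) = 40, φ(101) = 100, φ(102) = 32, φ(103) = 102, φ(104) = 48, φ(105) = 48, φ(106) = 52, φ(107) = 106, φ(108) = 36, φ(109) = 108, φ(110) = 40, φ(111) = 72, φ(112) = 48, φ(113) = 112, φ(114) = 36, φ(115) = 88, φ(116) = 56, φ(117) = 72, φ(118) = 58, φ(119) = 96, φ(120) = 32, φ(121) = 110, φ(122) = 60, φ(123) = 80, φ(124) = 60, φ(125) = 100, φ(126) = 36, φ(127) = 126, φ(128) = 64, φ(129) = 84, φ(130) = 48, φ(131) = 130, φ(132) = 40, φ(133) = 108, φ(134) = 66, φ(135) = 72. Summing all 135 values: 5570. (Average order: Σ_{n ≤ x} φ(n) ~ (3/π²) x². For x = 135, (3/π²)·135² ≈ 5539.74.)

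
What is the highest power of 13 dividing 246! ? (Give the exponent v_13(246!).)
v_13(246!) = 19

Legendre's formula: v_p(n!) = Σ_{k ≥ 1} ⌊n / p^k⌋. For p = 13, n = 246, the terms are:
  ⌊246/13^1⌋ = ⌊246/13⌋ = 18
  ⌊246/13^2⌋ = ⌊246/169⌋ = 1
(the next term ⌊246/13^3⌋ = 0, terminating the sum). Summing: v_13(246!) = 18 + 1 = 19.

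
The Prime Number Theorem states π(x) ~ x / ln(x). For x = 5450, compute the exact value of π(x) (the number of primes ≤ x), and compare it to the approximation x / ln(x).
π(5450) = 721;  x/ln(x) ≈ 633.47;  relative error ≈ 12.14%.

Directly count primes up to 5450: π(5450) = 721. The PNT approximation gives 5450/ln(5450) ≈ 5450/8.60337 ≈ 633.47. Relative error (π(x) − x/ln(x)) / π(x) ≈ 12.14%; the approximation is known to undercount slightly (Li(x) is a better estimate).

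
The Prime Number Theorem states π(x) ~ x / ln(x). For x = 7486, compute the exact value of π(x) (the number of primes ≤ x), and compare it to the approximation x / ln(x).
π(7486) = 947;  x/ln(x) ≈ 839.16;  relative error ≈ 11.39%.

Directly count primes up to 7486: π(7486) = 947. The PNT approximation gives 7486/ln(7486) ≈ 7486/8.92079 ≈ 839.16. Relative error (π(x) − x/ln(x)) / π(x) ≈ 11.39%; the approximation is known to undercount slightly (Li(x) is a better estimate).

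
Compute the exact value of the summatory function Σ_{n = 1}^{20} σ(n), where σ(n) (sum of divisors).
Σ_{n ≤ 20} σ(n) = 339

Compute σ(n) for each 1 ≤ n ≤ 20: σ(1) = 1, σ(2) = 3, σ(3) = 4, σ(4) = 7, σ(5) = 6, σ(6) = 12, σ(7) = 8, σ(8) = 15, σ(9) = 13, σ(10) = 18, σ(11) = 12, σ(12) = 28, σ(13) = 14, σ(14) = 24, σ(15) = 24, σ(16) = 31, σ(17) = 18, σ(18) = 39, σ(19) = 20, σ(20) = 42. Summing all 20 values: 339. (Average order: Σ_{n ≤ x} σ(n) ~ (π²/12) x². For x = 20, (π²/12)·20² ≈ 328.99.)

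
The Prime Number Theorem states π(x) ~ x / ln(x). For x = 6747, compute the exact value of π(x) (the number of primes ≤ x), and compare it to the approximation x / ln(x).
π(6747) = 869;  x/ln(x) ≈ 765.24;  relative error ≈ 11.94%.

Directly count primes up to 6747: π(6747) = 869. The PNT approximation gives 6747/ln(6747) ≈ 6747/8.81685 ≈ 765.24. Relative error (π(x) − x/ln(x)) / π(x) ≈ 11.94%; the approximation is known to undercount slightly (Li(x) is a better estimate).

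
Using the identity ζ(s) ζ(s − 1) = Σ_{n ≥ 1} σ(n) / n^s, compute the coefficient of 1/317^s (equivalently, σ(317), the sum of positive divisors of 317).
σ(317) = 318

In the product (Σ m^0/m^s)(Σ k / k^s) = Σ (Σ_{d | n} d) / n^s, the coefficient of 1/n^s is σ(n) = Σ_{d | n} d. For n = 317, divisors are [1, 317]; summing: σ(317) = 318.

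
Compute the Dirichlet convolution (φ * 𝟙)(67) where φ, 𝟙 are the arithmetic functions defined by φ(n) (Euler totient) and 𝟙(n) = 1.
(φ * 𝟙)(67) = 67

Divisors of 67: [1, 67]. For each d | 67:
  d = 1: φ(1) · 𝟙(67/1) = 1 · 1 = 1
  d = 67: φ(67) · 𝟙(67/67) = 66 · 1 = 66
Summing: (φ * 𝟙)(67) = 1 + 66 = 67.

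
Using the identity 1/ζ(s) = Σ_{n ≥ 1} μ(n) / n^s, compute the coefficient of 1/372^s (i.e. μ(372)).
μ(372) = 0

Factor n = 372 = 2^2 · 3 · 31. μ(n) = 0 if any exponent ≥ 2 (not squarefree); otherwise μ(n) = (−1)^{ω(n)} where ω(n) is the number of distinct prime factors. Applying: μ(372) = 0.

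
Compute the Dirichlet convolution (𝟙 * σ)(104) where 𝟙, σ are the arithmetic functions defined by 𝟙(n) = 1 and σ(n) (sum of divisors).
(𝟙 * σ)(104) = 390

Divisors of 104: [1, 2, 4, 8, 13, 26, 52, 104]. For each d | 104:
  d = 1: 𝟙(1) · σ(104/1) = 1 · 210 = 210
  d = 2: 𝟙(2) · σ(104/2) = 1 · 98 = 98
  d = 4: 𝟙(4) · σ(104/4) = 1 · 42 = 42
  d = 8: 𝟙(8) · σ(104/8) = 1 · 14 = 14
  d = 13: 𝟙(13) · σ(104/13) = 1 · 15 = 15
  d = 26: 𝟙(26) · σ(104/26) = 1 · 7 = 7
  d = 52: 𝟙(52) · σ(104/52) = 1 · 3 = 3
  d = 104: 𝟙(104) · σ(104/104) = 1 · 1 = 1
Summing: (𝟙 * σ)(104) = 210 + 98 + 42 + 14 + 15 + 7 + 3 + 1 = 390.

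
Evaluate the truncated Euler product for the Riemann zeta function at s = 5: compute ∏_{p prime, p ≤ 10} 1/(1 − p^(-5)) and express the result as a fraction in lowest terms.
∏ = 8508543750/8205616331

The primes p ≤ 10 are [2, 3, 5, 7]. For each prime, (1 − 1/p^5)^(-1) = p^5 / (p^5 − 1). The product is (1 − 1/2^5)^(-1), (1 − 1/3^5)^(-1), (1 − 1/5^5)^(-1), (1 − 1/7^5)^(-1) = ∏ p^5 / (p^5 − 1) = 8508543750/8205616331.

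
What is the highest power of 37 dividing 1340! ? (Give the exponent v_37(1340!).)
v_37(1340!) = 36

Legendre's formula: v_p(n!) = Σ_{k ≥ 1} ⌊n / p^k⌋. For p = 37, n = 1340, the terms are:
  ⌊1340/37^1⌋ = ⌊1340/37⌋ = 36
(the next term ⌊1340/37^2⌋ = 0, terminating the sum). Summing: v_37(1340!) = 36 = 36.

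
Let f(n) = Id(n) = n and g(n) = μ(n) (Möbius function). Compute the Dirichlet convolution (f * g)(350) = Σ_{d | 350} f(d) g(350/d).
(Id * μ)(350) = 120

Divisors of 350: [1, 2, 5, 7, 10, 14, 25, 35, 50, 70, 175, 350]. For each d | 350:
  d = 1: Id(1) · μ(350/1) = 1 · 0 = 0
  d = 2: Id(2) · μ(350/2) = 2 · 0 = 0
  d = 5: Id(5) · μ(350/5) = 5 · -1 = -5
  d = 7: Id(7) · μ(350/7) = 7 · 0 = 0
  d = 10: Id(10) · μ(350/10) = 10 · 1 = 10
  d = 14: Id(14) · μ(350/14) = 14 · 0 = 0
  d = 25: Id(25) · μ(350/25) = 25 · 1 = 25
  d = 35: Id(35) · μ(350/35) = 35 · 1 = 35
  d = 50: Id(50) · μ(350/50) = 50 · -1 = -50
  d = 70: Id(70) · μ(350/70) = 70 · -1 = -70
  d = 175: Id(175) · μ(350/175) = 175 · -1 = -175
  d = 350: Id(350) · μ(350/350) = 350 · 1 = 350
Summing: (Id * μ)(350) = 0 + 0 + -5 + 0 + 10 + 0 + 25 + 35 + -50 + -70 + -175 + 350 = 120.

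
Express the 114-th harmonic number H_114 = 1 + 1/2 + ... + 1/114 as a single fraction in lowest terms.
H_114 = 92422098728954394895401052885520758853316071035681/17379782769567790172972927968296006432665936992320

Direct summation: H_114 = 1 + 1/2 + ... + 1/114. The least common denominator is lcm(1, ..., 114) = 955888052326228459513511038256280353796626534577600; over this denominator the numerator is 955888052326228459513511038256280353796626534577600 + 477944026163114229756755519128140176898313267288800 + 318629350775409486504503679418760117932208844859200 + 238972013081557114878377759564070088449156633644400 + 191177610465245691902702207651256070759325306915520 + 159314675387704743252251839709380058966104422429600 + 136555436046604065644787291179468621970946647796800 + 119486006540778557439188879782035044224578316822200 + 106209783591803162168167893139586705977402948286400 + 95588805232622845951351103825628035379662653457760 + 86898913847838950864864639841480032163329684961600 + 79657337693852371626125919854690029483052211214800 + 73529850178940650731808541404329257984355887275200 + 68277718023302032822393645589734310985473323898400 + 63725870155081897300900735883752023586441768971840 + 59743003270389278719594439891017522112289158411100 + 56228708960366379971383002250369432576272149092800 + 53104891795901581084083946569793352988701474143200 + 50309897490854129448079528329277913357717186030400 + 47794402616311422975675551912814017689831326728880 + 45518478682201355214929097059822873990315549265600 + 43449456923919475432432319920740016081664842480800 + 41560350101140367804935262532881754512896805851200 + 39828668846926185813062959927345014741526105607400 + 38235522093049138380540441530251214151865061383104 + 36764925089470325365904270702164628992177943637600 + 35403261197267720722722631046528901992467649428800 + 34138859011651016411196822794867155492736661949200 + 32961656976766498603914173732975184613676777054400 + 31862935077540948650450367941876011793220884485920 + 30835098462136401919790678653428398509568597889600 + 29871501635194639359797219945508761056144579205550 + 28966304615946316954954879947160010721109894987200 + 28114354480183189985691501125184716288136074546400 + 27311087209320813128957458235893724394189329559360 + 26552445897950790542041973284896676494350737071600 + 25834812225033201608473271304223793345854771204800 + 25154948745427064724039764164638956678858593015200 + 24509950059646883577269513801443085994785295758400 + 23897201308155711487837775956407008844915663364440 + 23314342739664108768622220445275130580405525233600 + 22759239341100677607464548529911436995157774632800 + 22229954705261126965430489261773961716200617083200 + 21724728461959737716216159960370008040832421240400 + 21241956718360632433633578627917341195480589657280 + 20780175050570183902467631266440877256448402925600 + 20338043666515499138585341239495326676523968820800 + 19914334423463092906531479963672507370763052803700 + 19507919435229152234969613025638374567278092542400 + 19117761046524569190270220765125607075932530691552 + 18742902986788793323794334083456477525424049697600 + 18382462544735162682952135351082314496088971818800 + 18035623628796763387047378080307176486728802539200 + 17701630598633860361361315523264450996233824714400 + 17379782769567790172972927968296006432665936992320 + 17069429505825508205598411397433577746368330974600 + 16769965830284709816026509443092637785905728676800 + 16480828488383249301957086866487592306838388527200 + 16201492412308956940906966750106446674519093806400 + 15931467538770474325225183970938005896610442242960 + 15670295939774237041205098987807874652403713681600 + 15417549231068200959895339326714199254784298944800 + 15172826227400451738309699019940957996771849755200 + 14935750817597319679898609972754380528072289602775 + 14705970035788130146361708280865851596871177455040 + 14483152307973158477477439973580005360554947493600 + 14266985855615350141992702063526572444725769172800 + 14057177240091594992845750562592358144068037273200 + 13853450033713455934978420844293918170965601950400 + 13655543604660406564478729117946862197094664779680 + 13463212004594767035401563919102540194318683585600 + 13276222948975395271020986642448338247175368535800 + 13094356881181211774157685455565484298583925131200 + 12917406112516600804236635652111896672927385602400 + 12745174031016379460180147176750404717288353794368 + 12577474372713532362019882082319478339429296507600 + 12414130549691278694980662834497147451904240708800 + 12254975029823441788634756900721542997392647879200 + 12099848763623145057133051117168105744261095374400 + 11948600654077855743918887978203504422457831682220 + 11801087065755906907574210348842967330822549809600 + 11657171369832054384311110222637565290202762616800 + 11516723522002752524259169135617835587911163067200 + 11379619670550338803732274264955718497578887316400 + 11245741792073275994276600450073886515254429818560 + 11114977352630563482715244630886980858100308541600 + 10987218992255499534638057910991728204558925684800 + 10862364230979868858108079980185004020416210620200 + 10740315194676724264196753238834610716816028478400 + 10620978359180316216816789313958670597740294828640 + 10504264311277235818829791629189893997765126753600 + 10390087525285091951233815633220438628224201462800 + 10278366154045467306596892884476132836522865963200 + 10169021833257749569292670619747663338261984410400 + 10061979498170825889615905665855582671543437206080 + 9957167211731546453265739981836253685381526401850 + 9854516003363179994984649878930725296872438500800 + 9753959717614576117484806512819187283639046271200 + 9655434871982105651651626649053336907036631662400 + 9558880523262284595135110382562803537966265345776 + 9464238141843846133797138992636439146501252817600 + 9371451493394396661897167041728238762712024848800 + 9280466527439111257412728526760003434918704219200 + 9191231272367581341476067675541157248044485909400 + 9103695736440271042985819411964574798063109853120 + 9017811814398381693523689040153588243364401269600 + 8933533199310546350593561105198881811183425556800 + 8850815299316930180680657761632225498116912357200 + 8769615158956224399206523286754865631161711326400 + 8689891384783895086486463984148003216332968496160 + 8611604075011067202824423768074597781951590401600 + 8534714752912754102799205698716788873184165487300 + 8459186303771933270031071135011330564571916235200 + 8384982915142354908013254721546318892952864338400 = 5083215430092491719247057908703641736932383906962455, so H_114 = 5083215430092491719247057908703641736932383906962455/955888052326228459513511038256280353796626534577600; reducing by gcd(5083215430092491719247057908703641736932383906962455, 955888052326228459513511038256280353796626534577600) = 55 gives 92422098728954394895401052885520758853316071035681/17379782769567790172972927968296006432665936992320 ≈ 5.31779. (The PNT-adjacent estimate ln(114) + γ ≈ 5.31341 matches within O(1/n).)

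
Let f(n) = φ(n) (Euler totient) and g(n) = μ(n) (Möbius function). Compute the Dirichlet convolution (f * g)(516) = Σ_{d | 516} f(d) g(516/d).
(φ * μ)(516) = 41

Divisors of 516: [1, 2, 3, 4, 6, 12, 43, 86, 129, 172, 258, 516]. For each d | 516:
  d = 1: φ(1) · μ(516/1) = 1 · 0 = 0
  d = 2: φ(2) · μ(516/2) = 1 · -1 = -1
  d = 3: φ(3) · μ(516/3) = 2 · 0 = 0
  d = 4: φ(4) · μ(516/4) = 2 · 1 = 2
  d = 6: φ(6) · μ(516/6) = 2 · 1 = 2
  d = 12: φ(12) · μ(516/12) = 4 · -1 = -4
  d = 43: φ(43) · μ(516/43) = 42 · 0 = 0
  d = 86: φ(86) · μ(516/86) = 42 · 1 = 42
  d = 129: φ(129) · μ(516/129) = 84 · 0 = 0
  d = 172: φ(172) · μ(516/172) = 84 · -1 = -84
  d = 258: φ(258) · μ(516/258) = 84 · -1 = -84
  d = 516: φ(516) · μ(516/516) = 168 · 1 = 168
Summing: (φ * μ)(516) = 0 + -1 + 0 + 2 + 2 + -4 + 0 + 42 + 0 + -84 + -84 + 168 = 41.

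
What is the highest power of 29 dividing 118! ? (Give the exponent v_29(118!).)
v_29(118!) = 4

Legendre's formula: v_p(n!) = Σ_{k ≥ 1} ⌊n / p^k⌋. For p = 29, n = 118, the terms are:
  ⌊118/29^1⌋ = ⌊118/29⌋ = 4
(the next term ⌊118/29^2⌋ = 0, terminating the sum). Summing: v_29(118!) = 4 = 4.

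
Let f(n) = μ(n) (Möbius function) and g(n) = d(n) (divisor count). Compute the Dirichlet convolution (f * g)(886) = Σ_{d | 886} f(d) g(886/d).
(μ * d)(886) = 1

Divisors of 886: [1, 2, 443, 886]. For each d | 886:
  d = 1: μ(1) · d(886/1) = 1 · 4 = 4
  d = 2: μ(2) · d(886/2) = -1 · 2 = -2
  d = 443: μ(443) · d(886/443) = -1 · 2 = -2
  d = 886: μ(886) · d(886/886) = 1 · 1 = 1
Summing: (μ * d)(886) = 4 + -2 + -2 + 1 = 1.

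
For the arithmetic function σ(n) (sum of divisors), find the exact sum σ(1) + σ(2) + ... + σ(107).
Σ_{n ≤ 107} σ(n) = 9393

Compute σ(n) for each 1 ≤ n ≤ 107: σ(1) = 1, σ(2) = 3, σ(3) = 4, σ(4) = 7, σ(5) = 6, σ(6) = 12, σ(7) = 8, σ(8) = 15, σ(9) = 13, σ(10) = 18, σ(11) = 12, σ(12) = 28, σ(13) = 14, σ(14) = 24, σ(15) = 24, σ(16) = 31, σ(17) = 18, σ(18) = 39, σ(19) = 20, σ(20) = 42, σ(21) = 32, σ(22) = 36, σ(23) = 24, σ(24) = 60, σ(25) = 31, σ(26) = 42, σ(27) = 40, σ(28) = 56, σ(29) = 30, σ(30) = 72, σ(31) = 32, σ(32) = 63, σ(33) = 48, σ(34) = 54, σ(35) = 48, σ(36) = 91, σ(37) = 38, σ(38) = 60, σ(39) = 56, σ(40) = 90, σ(41) = 42, σ(42) = 96, σ(43) = 44, σ(44) = 84, σ(45) = 78, σ(46) = 72, σ(47) = 48, σ(48) = 124, σ(49) = 57, σ(50) = 93, σ(51) = 72, σ(52) = 98, σ(53) = 54, σ(54) = 120, σ(55) = 72, σ(56) = 120, σ(57) = 80, σ(58) = 90, σ(59) = 60, σ(60) = 168, σ(61) = 62, σ(62) = 96, σ(63) = 104, σ(64) = 127, σ(65) = 84, σ(66) = 144, σ(67) = 68, σ(68) = 126, σ(69) = 96, σ(70) = 144, σ(71) = 72, σ(72) = 195, σ(73) = 74, σ(74) = 114, σ(75) = 124, σ(76) = 140, σ(77) = 96, σ(78) = 168, σ(79) = 80, σ(80) = 186, σ(81) = 121, σ(82) = 126, σ(83) = 84, σ(84) = 224, σ(85) = 108, σ(86) = 132, σ(87) = 120, σ(88) = 180, σ(89) = 90, σ(90) = 234, σ(91) = 112, σ(92) = 168, σ(93) = 128, σ(94) = 144, σ(95) = 120, σ(96) = 252, σ(97) = 98, σ(98) = 171, σ(99) = 156, σ(100) = 217, σ(101) = 102, σ(102) = 216, σ(103) = 104, σ(104) = 210, σ(105) = 192, σ(106) = 162, σ(107) = 108. Summing all 107 values: 9393. (Average order: Σ_{n ≤ x} σ(n) ~ (π²/12) x². For x = 107, (π²/12)·107² ≈ 9416.43.)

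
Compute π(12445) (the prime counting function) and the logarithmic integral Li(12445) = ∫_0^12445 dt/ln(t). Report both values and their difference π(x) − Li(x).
π(12445) = 1485;  Li(12445) ≈ 1508.38;  π(x) − Li(x) ≈ -23.38.

Direct count of primes ≤ 12445 gives π(12445) = 1485. Numerical evaluation of the logarithmic integral gives Li(12445) ≈ 1508.38. The difference π(x) − Li(x) ≈ -23.38 is typically negative for small/moderate x (Li(x) overestimates), though Littlewood's theorem shows this sign changes infinitely often.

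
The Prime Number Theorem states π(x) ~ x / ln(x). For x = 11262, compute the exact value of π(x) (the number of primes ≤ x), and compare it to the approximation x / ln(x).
π(11262) = 1362;  x/ln(x) ≈ 1207.18;  relative error ≈ 11.37%.

Directly count primes up to 11262: π(11262) = 1362. The PNT approximation gives 11262/ln(11262) ≈ 11262/9.32919 ≈ 1207.18. Relative error (π(x) − x/ln(x)) / π(x) ≈ 11.37%; the approximation is known to undercount slightly (Li(x) is a better estimate).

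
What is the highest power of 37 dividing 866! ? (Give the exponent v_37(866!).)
v_37(866!) = 23

Legendre's formula: v_p(n!) = Σ_{k ≥ 1} ⌊n / p^k⌋. For p = 37, n = 866, the terms are:
  ⌊866/37^1⌋ = ⌊866/37⌋ = 23
(the next term ⌊866/37^2⌋ = 0, terminating the sum). Summing: v_37(866!) = 23 = 23.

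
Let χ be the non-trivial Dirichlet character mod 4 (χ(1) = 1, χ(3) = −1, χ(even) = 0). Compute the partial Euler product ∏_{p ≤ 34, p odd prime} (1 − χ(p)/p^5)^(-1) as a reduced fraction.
∏ = 52015810615424538455317584769582112629834289625/52216435813704314792391924764477903837266444288

The odd primes p ≤ 34 are [3, 5, 7, 11, 13, 17, 19, 23, 29, 31]. For each, χ(p) = 1 if p ≡ 1 mod 4, χ(p) = −1 if p ≡ 3 mod 4. Taking (1 − χ(p)/p^5)^(-1) = p^5/(p^5 − χ(p)): (1 − (-1)/3^5)^(-1) · (1 − (1)/5^5)^(-1) · (1 − (-1)/7^5)^(-1) · (1 − (-1)/11^5)^(-1) · (1 − (1)/13^5)^(-1) · (1 − (1)/17^5)^(-1) · (1 − (-1)/19^5)^(-1) · (1 − (-1)/23^5)^(-1) · (1 − (1)/29^5)^(-1) · (1 − (-1)/31^5)^(-1) = 52015810615424538455317584769582112629834289625/52216435813704314792391924764477903837266444288.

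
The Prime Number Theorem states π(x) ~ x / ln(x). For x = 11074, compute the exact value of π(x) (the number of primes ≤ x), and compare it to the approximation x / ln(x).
π(11074) = 1342;  x/ln(x) ≈ 1189.17;  relative error ≈ 11.39%.

Directly count primes up to 11074: π(11074) = 1342. The PNT approximation gives 11074/ln(11074) ≈ 11074/9.31236 ≈ 1189.17. Relative error (π(x) − x/ln(x)) / π(x) ≈ 11.39%; the approximation is known to undercount slightly (Li(x) is a better estimate).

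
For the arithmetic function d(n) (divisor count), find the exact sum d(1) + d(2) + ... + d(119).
Σ_{n ≤ 119} d(n) = 586

Compute d(n) for each 1 ≤ n ≤ 119: d(1) = 1, d(2) = 2, d(3) = 2, d(4) = 3, d(5) = 2, d(6) = 4, d(7) = 2, d(8) = 4, d(9) = 3, d(10) = 4, d(11) = 2, d(12) = 6, d(13) = 2, d(14) = 4, d(15) = 4, d(16) = 5, d(17) = 2, d(18) = 6, d(19) = 2, d(20) = 6, d(21) = 4, d(22) = 4, d(23) = 2, d(24) = 8, d(25) = 3, d(26) = 4, d(27) = 4, d(28) = 6, d(29) = 2, d(30) = 8, d(31) = 2, d(32) = 6, d(33) = 4, d(34) = 4, d(35) = 4, d(36) = 9, d(37) = 2, d(38) = 4, d(39) = 4, d(40) = 8, d(41) = 2, d(42) = 8, d(43) = 2, d(44) = 6, d(45) = 6, d(46) = 4, d(47) = 2, d(48) = 10, d(49) = 3, d(50) = 6, d(51) = 4, d(52) = 6, d(53) = 2, d(54) = 8, d(55) = 4, d(56) = 8, d(57) = 4, d(58) = 4, d(59) = 2, d(60) = 12, d(61) = 2, d(62) = 4, d(63) = 6, d(64) = 7, d(65) = 4, d(66) = 8, d(67) = 2, d(68) = 6, d(69) = 4, d(70) = 8, d(71) = 2, d(72) = 12, d(73) = 2, d(74) = 4, d(75) = 6, d(76) = 6, d(77) = 4, d(78) = 8, d(79) = 2, d(80) = 10, d(81) = 5, d(82) = 4, d(83) = 2, d(84) = 12, d(85) = 4, d(86) = 4, d(87) = 4, d(88) = 8, d(89) = 2, d(90) = 12, d(91) = 4, d(92) = 6, d(93) = 4, d(94) = 4, d(95) = 4, d(96) = 12, d(97) = 2, d(98) = 6, d(99) = 6, d(100) = 9, d(101) = 2, d(102) = 8, d(103) = 2, d(104) = 8, d(105) = 8, d(106) = 4, d(107) = 2, d(108) = 12, d(109) = 2, d(110) = 8, d(111) = 4, d(112) = 10, d(113) = 2, d(114) = 8, d(115) = 4, d(116) = 6, d(117) = 6, d(118) = 4, d(119) = 4. Summing all 119 values: 586. (Dirichlet's divisor formula: Σ_{n ≤ x} d(n) = x ln(x) + (2γ − 1) x + O(√x). For x = 119, the asymptotic estimate is ≈ 587.09.)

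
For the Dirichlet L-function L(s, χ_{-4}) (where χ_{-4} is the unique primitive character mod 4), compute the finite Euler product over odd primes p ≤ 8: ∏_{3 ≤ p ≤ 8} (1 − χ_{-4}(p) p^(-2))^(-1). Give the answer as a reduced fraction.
∏ = 147/160

The odd primes p ≤ 8 are [3, 5, 7]. For each, χ(p) = 1 if p ≡ 1 mod 4, χ(p) = −1 if p ≡ 3 mod 4. Taking (1 − χ(p)/p^2)^(-1) = p^2/(p^2 − χ(p)): (1 − (-1)/3^2)^(-1) · (1 − (1)/5^2)^(-1) · (1 − (-1)/7^2)^(-1) = 147/160.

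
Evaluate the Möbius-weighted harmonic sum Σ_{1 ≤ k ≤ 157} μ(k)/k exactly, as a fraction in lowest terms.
Σ μ(k)/k = 190885929598303660936390858874022658428948558028554264968/842265880802797496205613502094089147906132634473570891010235

Values of μ(k) for 1 ≤ k ≤ 157: μ(1) = 1, μ(2) = -1, μ(3) = -1, μ(5) = -1, μ(6) = 1, μ(7) = -1, μ(10) = 1, μ(11) = -1, μ(13) = -1, μ(14) = 1, μ(15) = 1, μ(17) = -1, μ(19) = -1, μ(21) = 1, μ(22) = 1, μ(23) = -1, μ(26) = 1, μ(29) = -1, μ(30) = -1, μ(31) = -1, μ(33) = 1, μ(34) = 1, μ(35) = 1, μ(37) = -1, μ(38) = 1, μ(39) = 1, μ(41) = -1, μ(42) = -1, μ(43) = -1, μ(46) = 1, μ(47) = -1, μ(51) = 1, μ(53) = -1, μ(55) = 1, μ(57) = 1, μ(58) = 1, μ(59) = -1, μ(61) = -1, μ(62) = 1, μ(65) = 1, μ(66) = -1, μ(67) = -1, μ(69) = 1, μ(70) = -1, μ(71) = -1, μ(73) = -1, μ(74) = 1, μ(77) = 1, μ(78) = -1, μ(79) = -1, μ(82) = 1, μ(83) = -1, μ(85) = 1, μ(86) = 1, μ(87) = 1, μ(89) = -1, μ(91) = 1, μ(93) = 1, μ(94) = 1, μ(95) = 1, μ(97) = -1, μ(101) = -1, μ(102) = -1, μ(103) = -1, μ(105) = -1, μ(106) = 1, μ(107) = -1, μ(109) = -1, μ(110) = -1, μ(111) = 1, μ(113) = -1, μ(114) = -1, μ(115) = 1, μ(118) = 1, μ(119) = 1, μ(122) = 1, μ(123) = 1, μ(127) = -1, μ(129) = 1, μ(130) = -1, μ(131) = -1, μ(133) = 1, μ(134) = 1, μ(137) = -1, μ(138) = -1, μ(139) = -1, μ(141) = 1, μ(142) = 1, μ(143) = 1, μ(145) = 1, μ(146) = 1, μ(149) = -1, μ(151) = -1, μ(154) = -1, μ(155) = 1, μ(157) = -1, with μ = 0 on non-squarefree integers. Summing μ(k)/k for k where μ(k) ≠ 0 gives 190885929598303660936390858874022658428948558028554264968/842265880802797496205613502094089147906132634473570891010235 ≈ 0.0002. (PNT ⟺ this sum → 0 as n → ∞.)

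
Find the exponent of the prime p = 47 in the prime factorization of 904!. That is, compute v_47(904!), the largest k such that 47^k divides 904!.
v_47(904!) = 19

Legendre's formula: v_p(n!) = Σ_{k ≥ 1} ⌊n / p^k⌋. For p = 47, n = 904, the terms are:
  ⌊904/47^1⌋ = ⌊904/47⌋ = 19
(the next term ⌊904/47^2⌋ = 0, terminating the sum). Summing: v_47(904!) = 19 = 19.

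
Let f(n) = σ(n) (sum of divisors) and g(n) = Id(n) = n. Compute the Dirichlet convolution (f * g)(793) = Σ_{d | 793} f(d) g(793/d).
(σ * Id)(793) = 3321

Divisors of 793: [1, 13, 61, 793]. For each d | 793:
  d = 1: σ(1) · Id(793/1) = 1 · 793 = 793
  d = 13: σ(13) · Id(793/13) = 14 · 61 = 854
  d = 61: σ(61) · Id(793/61) = 62 · 13 = 806
  d = 793: σ(793) · Id(793/793) = 868 · 1 = 868
Summing: (σ * Id)(793) = 793 + 854 + 806 + 868 = 3321.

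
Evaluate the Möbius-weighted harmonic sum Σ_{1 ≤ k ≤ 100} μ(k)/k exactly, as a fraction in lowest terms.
Σ μ(k)/k = 11962644395524974654034383169459538/384261327324253070792183691221959345

Values of μ(k) for 1 ≤ k ≤ 100: μ(1) = 1, μ(2) = -1, μ(3) = -1, μ(5) = -1, μ(6) = 1, μ(7) = -1, μ(10) = 1, μ(11) = -1, μ(13) = -1, μ(14) = 1, μ(15) = 1, μ(17) = -1, μ(19) = -1, μ(21) = 1, μ(22) = 1, μ(23) = -1, μ(26) = 1, μ(29) = -1, μ(30) = -1, μ(31) = -1, μ(33) = 1, μ(34) = 1, μ(35) = 1, μ(37) = -1, μ(38) = 1, μ(39) = 1, μ(41) = -1, μ(42) = -1, μ(43) = -1, μ(46) = 1, μ(47) = -1, μ(51) = 1, μ(53) = -1, μ(55) = 1, μ(57) = 1, μ(58) = 1, μ(59) = -1, μ(61) = -1, μ(62) = 1, μ(65) = 1, μ(66) = -1, μ(67) = -1, μ(69) = 1, μ(70) = -1, μ(71) = -1, μ(73) = -1, μ(74) = 1, μ(77) = 1, μ(78) = -1, μ(79) = -1, μ(82) = 1, μ(83) = -1, μ(85) = 1, μ(86) = 1, μ(87) = 1, μ(89) = -1, μ(91) = 1, μ(93) = 1, μ(94) = 1, μ(95) = 1, μ(97) = -1, with μ = 0 on non-squarefree integers. Summing μ(k)/k for k where μ(k) ≠ 0 gives 11962644395524974654034383169459538/384261327324253070792183691221959345 ≈ 0.0311. (PNT ⟺ this sum → 0 as n → ∞.)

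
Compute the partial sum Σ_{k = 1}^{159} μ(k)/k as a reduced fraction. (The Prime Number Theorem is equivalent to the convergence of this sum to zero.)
Σ μ(k)/k = 64913714004742152105857055486137916673345137521594294887693/5053595284816784977233681012564534887436795806841425346061410

Values of μ(k) for 1 ≤ k ≤ 159: μ(1) = 1, μ(2) = -1, μ(3) = -1, μ(5) = -1, μ(6) = 1, μ(7) = -1, μ(10) = 1, μ(11) = -1, μ(13) = -1, μ(14) = 1, μ(15) = 1, μ(17) = -1, μ(19) = -1, μ(21) = 1, μ(22) = 1, μ(23) = -1, μ(26) = 1, μ(29) = -1, μ(30) = -1, μ(31) = -1, μ(33) = 1, μ(34) = 1, μ(35) = 1, μ(37) = -1, μ(38) = 1, μ(39) = 1, μ(41) = -1, μ(42) = -1, μ(43) = -1, μ(46) = 1, μ(47) = -1, μ(51) = 1, μ(53) = -1, μ(55) = 1, μ(57) = 1, μ(58) = 1, μ(59) = -1, μ(61) = -1, μ(62) = 1, μ(65) = 1, μ(66) = -1, μ(67) = -1, μ(69) = 1, μ(70) = -1, μ(71) = -1, μ(73) = -1, μ(74) = 1, μ(77) = 1, μ(78) = -1, μ(79) = -1, μ(82) = 1, μ(83) = -1, μ(85) = 1, μ(86) = 1, μ(87) = 1, μ(89) = -1, μ(91) = 1, μ(93) = 1, μ(94) = 1, μ(95) = 1, μ(97) = -1, μ(101) = -1, μ(102) = -1, μ(103) = -1, μ(105) = -1, μ(106) = 1, μ(107) = -1, μ(109) = -1, μ(110) = -1, μ(111) = 1, μ(113) = -1, μ(114) = -1, μ(115) = 1, μ(118) = 1, μ(119) = 1, μ(122) = 1, μ(123) = 1, μ(127) = -1, μ(129) = 1, μ(130) = -1, μ(131) = -1, μ(133) = 1, μ(134) = 1, μ(137) = -1, μ(138) = -1, μ(139) = -1, μ(141) = 1, μ(142) = 1, μ(143) = 1, μ(145) = 1, μ(146) = 1, μ(149) = -1, μ(151) = -1, μ(154) = -1, μ(155) = 1, μ(157) = -1, μ(158) = 1, μ(159) = 1, with μ = 0 on non-squarefree integers. Summing μ(k)/k for k where μ(k) ≠ 0 gives 64913714004742152105857055486137916673345137521594294887693/5053595284816784977233681012564534887436795806841425346061410 ≈ 0.0128. (PNT ⟺ this sum → 0 as n → ∞.)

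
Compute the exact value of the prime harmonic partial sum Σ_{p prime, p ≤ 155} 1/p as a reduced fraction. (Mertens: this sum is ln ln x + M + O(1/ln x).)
Σ 1/p = 426559540131011718238816115585684956391671166781102121476137/225319534991831177328890236228992001350685163362356544091910

π(155) = 36, so the primes ≤ 155 are [2, 3, 5, 7, 11, 13, 17, 19, 23, 29, 31, 37, 41, 43, 47, 53, 59, 61, 67, 71, 73, 79, 83, 89, 97, 101, 103, 107, 109, 113, 127, 131, 137, 139, 149, 151]. Summing 1/p over these primes: 426559540131011718238816115585684956391671166781102121476137/225319534991831177328890236228992001350685163362356544091910 ≈ 1.8931. Mertens estimate ln ln(155) + 0.2615 ≈ 1.8796.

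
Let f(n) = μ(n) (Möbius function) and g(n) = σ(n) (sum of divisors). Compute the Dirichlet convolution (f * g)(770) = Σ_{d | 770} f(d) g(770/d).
(μ * σ)(770) = 770

Divisors of 770: [1, 2, 5, 7, 10, 11, 14, 22, 35, 55, 70, 77, 110, 154, 385, 770]. For each d | 770:
  d = 1: μ(1) · σ(770/1) = 1 · 1728 = 1728
  d = 2: μ(2) · σ(770/2) = -1 · 576 = -576
  d = 5: μ(5) · σ(770/5) = -1 · 288 = -288
  d = 7: μ(7) · σ(770/7) = -1 · 216 = -216
  d = 10: μ(10) · σ(770/10) = 1 · 96 = 96
  d = 11: μ(11) · σ(770/11) = -1 · 144 = -144
  d = 14: μ(14) · σ(770/14) = 1 · 72 = 72
  d = 22: μ(22) · σ(770/22) = 1 · 48 = 48
  d = 35: μ(35) · σ(770/35) = 1 · 36 = 36
  d = 55: μ(55) · σ(770/55) = 1 · 24 = 24
  d = 70: μ(70) · σ(770/70) = -1 · 12 = -12
  d = 77: μ(77) · σ(770/77) = 1 · 18 = 18
  d = 110: μ(110) · σ(770/110) = -1 · 8 = -8
  d = 154: μ(154) · σ(770/154) = -1 · 6 = -6
  d = 385: μ(385) · σ(770/385) = -1 · 3 = -3
  d = 770: μ(770) · σ(770/770) = 1 · 1 = 1
Summing: (μ * σ)(770) = 1728 + -576 + -288 + -216 + 96 + -144 + 72 + 48 + 36 + 24 + -12 + 18 + -8 + -6 + -3 + 1 = 770.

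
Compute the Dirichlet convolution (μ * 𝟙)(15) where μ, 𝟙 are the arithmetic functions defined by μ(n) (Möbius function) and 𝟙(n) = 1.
(μ * 𝟙)(15) = 0

Divisors of 15: [1, 3, 5, 15]. For each d | 15:
  d = 1: μ(1) · 𝟙(15/1) = 1 · 1 = 1
  d = 3: μ(3) · 𝟙(15/3) = -1 · 1 = -1
  d = 5: μ(5) · 𝟙(15/5) = -1 · 1 = -1
  d = 15: μ(15) · 𝟙(15/15) = 1 · 1 = 1
Summing: (μ * 𝟙)(15) = 1 + -1 + -1 + 1 = 0.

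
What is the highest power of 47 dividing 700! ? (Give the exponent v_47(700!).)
v_47(700!) = 14

Legendre's formula: v_p(n!) = Σ_{k ≥ 1} ⌊n / p^k⌋. For p = 47, n = 700, the terms are:
  ⌊700/47^1⌋ = ⌊700/47⌋ = 14
(the next term ⌊700/47^2⌋ = 0, terminating the sum). Summing: v_47(700!) = 14 = 14.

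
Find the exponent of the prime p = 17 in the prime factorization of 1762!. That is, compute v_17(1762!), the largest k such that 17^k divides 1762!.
v_17(1762!) = 109

Legendre's formula: v_p(n!) = Σ_{k ≥ 1} ⌊n / p^k⌋. For p = 17, n = 1762, the terms are:
  ⌊1762/17^1⌋ = ⌊1762/17⌋ = 103
  ⌊1762/17^2⌋ = ⌊1762/289⌋ = 6
(the next term ⌊1762/17^3⌋ = 0, terminating the sum). Summing: v_17(1762!) = 103 + 6 = 109.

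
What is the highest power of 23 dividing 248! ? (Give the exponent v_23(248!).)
v_23(248!) = 10

Legendre's formula: v_p(n!) = Σ_{k ≥ 1} ⌊n / p^k⌋. For p = 23, n = 248, the terms are:
  ⌊248/23^1⌋ = ⌊248/23⌋ = 10
(the next term ⌊248/23^2⌋ = 0, terminating the sum). Summing: v_23(248!) = 10 = 10.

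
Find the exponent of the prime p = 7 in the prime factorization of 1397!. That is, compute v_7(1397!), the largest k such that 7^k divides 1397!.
v_7(1397!) = 231

Legendre's formula: v_p(n!) = Σ_{k ≥ 1} ⌊n / p^k⌋. For p = 7, n = 1397, the terms are:
  ⌊1397/7^1⌋ = ⌊1397/7⌋ = 199
  ⌊1397/7^2⌋ = ⌊1397/49⌋ = 28
  ⌊1397/7^3⌋ = ⌊1397/343⌋ = 4
(the next term ⌊1397/7^4⌋ = 0, terminating the sum). Summing: v_7(1397!) = 199 + 28 + 4 = 231.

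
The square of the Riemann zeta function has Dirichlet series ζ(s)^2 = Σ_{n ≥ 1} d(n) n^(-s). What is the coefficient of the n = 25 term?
d(25) = 3

ζ(s)^2 = (Σ 1/m^s)(Σ 1/k^s). The coefficient of 1/n^s in the product is the number of ordered pairs (m, k) with mk = n, which equals d(n). For n = 25, divisors are [1, 5, 25], so d(25) = 3.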